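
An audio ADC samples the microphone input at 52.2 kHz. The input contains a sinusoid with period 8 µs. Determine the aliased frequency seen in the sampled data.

20.6 kHz

T = 8 µs → f = 1/T = 125 kHz.
125 kHz mod fs = 20.6 kHz.
20.6 kHz ≤ fs/2 = 26.1 kHz, appears at 20.6 kHz.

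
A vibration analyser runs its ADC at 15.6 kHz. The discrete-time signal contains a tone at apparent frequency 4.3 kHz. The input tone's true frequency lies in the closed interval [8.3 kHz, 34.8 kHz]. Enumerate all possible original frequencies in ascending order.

Frequencies that alias to 4.3 kHz are k·fs ± 4.3 kHz for integer k ≥ 0.
k=0: 4.3 kHz.
k=1: 11.3 kHz, 19.9 kHz.
k=2: 26.9 kHz, 35.5 kHz.
k=3: 42.5 kHz, 51.1 kHz.
Within [8.3 kHz, 34.8 kHz]: 11.3 kHz, 19.9 kHz, 26.9 kHz.

11.3 kHz, 19.9 kHz, 26.9 kHz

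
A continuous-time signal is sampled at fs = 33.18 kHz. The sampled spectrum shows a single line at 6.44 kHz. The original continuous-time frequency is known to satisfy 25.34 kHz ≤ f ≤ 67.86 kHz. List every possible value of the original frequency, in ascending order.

26.74 kHz, 39.62 kHz, 59.92 kHz

Frequencies that alias to 6.44 kHz are k·fs ± 6.44 kHz for integer k ≥ 0.
k=0: 6.44 kHz.
k=1: 26.74 kHz, 39.62 kHz.
k=2: 59.92 kHz, 72.8 kHz.
k=3: 93.1 kHz, 105.98 kHz.
Within [25.34 kHz, 67.86 kHz]: 26.74 kHz, 39.62 kHz, 59.92 kHz.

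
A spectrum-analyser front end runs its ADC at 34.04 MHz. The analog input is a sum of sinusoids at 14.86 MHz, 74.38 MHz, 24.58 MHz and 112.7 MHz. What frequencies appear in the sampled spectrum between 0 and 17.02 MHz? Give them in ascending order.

6.3 MHz, 9.46 MHz, 10.58 MHz, 14.86 MHz

fs/2 = 17.02 MHz.
14.86 MHz ≤ fs/2 = 17.02 MHz, passes unchanged.
74.38 MHz mod fs = 6.3 MHz.
6.3 MHz ≤ fs/2 = 17.02 MHz, appears at 6.3 MHz.
24.58 MHz > fs/2 = 17.02 MHz, folds to fs − 24.58 MHz = 9.46 MHz.
112.7 MHz mod fs = 10.58 MHz.
10.58 MHz ≤ fs/2 = 17.02 MHz, appears at 10.58 MHz.
Distinct values: {6.3 MHz, 9.46 MHz, 10.58 MHz, 14.86 MHz}.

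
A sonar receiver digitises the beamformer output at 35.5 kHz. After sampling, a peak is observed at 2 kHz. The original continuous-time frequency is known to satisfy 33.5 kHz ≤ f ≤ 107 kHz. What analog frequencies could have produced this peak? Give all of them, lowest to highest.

33.5 kHz, 37.5 kHz, 69 kHz, 73 kHz, 104.5 kHz

Frequencies that alias to 2 kHz are k·fs ± 2 kHz for integer k ≥ 0.
k=0: 2 kHz.
k=1: 33.5 kHz, 37.5 kHz.
k=2: 69 kHz, 73 kHz.
k=3: 104.5 kHz, 108.5 kHz.
k=4: 140 kHz, 144 kHz.
Within [33.5 kHz, 107 kHz]: 33.5 kHz, 37.5 kHz, 69 kHz, 73 kHz, 104.5 kHz.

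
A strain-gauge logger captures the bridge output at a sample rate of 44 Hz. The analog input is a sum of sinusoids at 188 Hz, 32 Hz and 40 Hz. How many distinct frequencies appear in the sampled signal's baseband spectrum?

2

fs/2 = 22 Hz.
188 Hz mod fs = 12 Hz.
12 Hz ≤ fs/2 = 22 Hz, appears at 12 Hz.
32 Hz > fs/2 = 22 Hz, folds to fs − 32 Hz = 12 Hz.
40 Hz > fs/2 = 22 Hz, folds to fs − 40 Hz = 4 Hz.
Distinct values: {4 Hz, 12 Hz} → 2.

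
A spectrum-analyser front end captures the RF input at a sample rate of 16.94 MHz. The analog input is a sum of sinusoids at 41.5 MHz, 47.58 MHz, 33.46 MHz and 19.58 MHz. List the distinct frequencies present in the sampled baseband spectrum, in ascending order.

0.42 MHz, 2.64 MHz, 3.24 MHz, 7.62 MHz

fs/2 = 8.47 MHz.
41.5 MHz mod fs = 7.62 MHz.
7.62 MHz ≤ fs/2 = 8.47 MHz, appears at 7.62 MHz.
47.58 MHz mod fs = 13.7 MHz.
13.7 MHz > fs/2 = 8.47 MHz, folds to fs − 13.7 MHz = 3.24 MHz.
33.46 MHz mod fs = 16.52 MHz.
16.52 MHz > fs/2 = 8.47 MHz, folds to fs − 16.52 MHz = 0.42 MHz.
19.58 MHz mod fs = 2.64 MHz.
2.64 MHz ≤ fs/2 = 8.47 MHz, appears at 2.64 MHz.
Distinct values: {0.42 MHz, 2.64 MHz, 3.24 MHz, 7.62 MHz}.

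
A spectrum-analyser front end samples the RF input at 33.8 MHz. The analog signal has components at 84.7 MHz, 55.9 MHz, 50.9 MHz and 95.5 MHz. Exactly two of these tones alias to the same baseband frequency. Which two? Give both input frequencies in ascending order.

fs/2 = 16.9 MHz.
84.7 MHz mod fs = 17.1 MHz.
17.1 MHz > fs/2 = 16.9 MHz, folds to fs − 17.1 MHz = 16.7 MHz.
55.9 MHz mod fs = 22.1 MHz.
22.1 MHz > fs/2 = 16.9 MHz, folds to fs − 22.1 MHz = 11.7 MHz.
50.9 MHz mod fs = 17.1 MHz.
17.1 MHz > fs/2 = 16.9 MHz, folds to fs − 17.1 MHz = 16.7 MHz.
95.5 MHz mod fs = 27.9 MHz.
27.9 MHz > fs/2 = 16.9 MHz, folds to fs − 27.9 MHz = 5.9 MHz.
50.9 MHz and 84.7 MHz both map to 16.7 MHz.

50.9 MHz, 84.7 MHz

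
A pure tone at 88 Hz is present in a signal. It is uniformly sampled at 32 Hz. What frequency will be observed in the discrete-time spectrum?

88 Hz mod fs = 24 Hz.
24 Hz > fs/2 = 16 Hz, folds to fs − 24 Hz = 8 Hz.

8 Hz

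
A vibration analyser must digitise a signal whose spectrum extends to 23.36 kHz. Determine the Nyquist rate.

Nyquist rate = 2 × 23.36 kHz = 46.72 kHz.

46.72 kHz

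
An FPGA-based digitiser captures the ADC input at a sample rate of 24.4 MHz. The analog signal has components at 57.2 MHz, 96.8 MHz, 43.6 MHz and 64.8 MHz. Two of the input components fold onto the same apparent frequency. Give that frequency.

8.4 MHz

fs/2 = 12.2 MHz.
57.2 MHz mod fs = 8.4 MHz.
8.4 MHz ≤ fs/2 = 12.2 MHz, appears at 8.4 MHz.
96.8 MHz mod fs = 23.6 MHz.
23.6 MHz > fs/2 = 12.2 MHz, folds to fs − 23.6 MHz = 0.8 MHz.
43.6 MHz mod fs = 19.2 MHz.
19.2 MHz > fs/2 = 12.2 MHz, folds to fs − 19.2 MHz = 5.2 MHz.
64.8 MHz mod fs = 16 MHz.
16 MHz > fs/2 = 12.2 MHz, folds to fs − 16 MHz = 8.4 MHz.
57.2 MHz and 64.8 MHz both map to 8.4 MHz.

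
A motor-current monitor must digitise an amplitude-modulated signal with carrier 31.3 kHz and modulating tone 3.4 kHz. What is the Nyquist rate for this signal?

69.4 kHz

AM sidebands sit at fc ± fm = 27.9 kHz and 34.7 kHz.
Highest-frequency component: 34.7 kHz.
Nyquist rate = 2 × 34.7 kHz = 69.4 kHz.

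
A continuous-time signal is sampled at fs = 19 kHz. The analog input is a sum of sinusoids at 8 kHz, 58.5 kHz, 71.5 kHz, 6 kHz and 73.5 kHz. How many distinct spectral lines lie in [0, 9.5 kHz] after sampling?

fs/2 = 9.5 kHz.
8 kHz ≤ fs/2 = 9.5 kHz, passes unchanged.
58.5 kHz mod fs = 1.5 kHz.
1.5 kHz ≤ fs/2 = 9.5 kHz, appears at 1.5 kHz.
71.5 kHz mod fs = 14.5 kHz.
14.5 kHz > fs/2 = 9.5 kHz, folds to fs − 14.5 kHz = 4.5 kHz.
6 kHz ≤ fs/2 = 9.5 kHz, passes unchanged.
73.5 kHz mod fs = 16.5 kHz.
16.5 kHz > fs/2 = 9.5 kHz, folds to fs − 16.5 kHz = 2.5 kHz.
Distinct values: {1.5 kHz, 2.5 kHz, 4.5 kHz, 6 kHz, 8 kHz} → 5.

5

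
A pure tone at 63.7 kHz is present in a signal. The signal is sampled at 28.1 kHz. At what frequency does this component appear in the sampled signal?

7.5 kHz

63.7 kHz mod fs = 7.5 kHz.
7.5 kHz ≤ fs/2 = 14.05 kHz, appears at 7.5 kHz.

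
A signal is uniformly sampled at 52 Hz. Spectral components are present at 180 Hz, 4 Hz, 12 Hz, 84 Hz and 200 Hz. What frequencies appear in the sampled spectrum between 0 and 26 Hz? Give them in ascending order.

fs/2 = 26 Hz.
180 Hz mod fs = 24 Hz.
24 Hz ≤ fs/2 = 26 Hz, appears at 24 Hz.
4 Hz ≤ fs/2 = 26 Hz, passes unchanged.
12 Hz ≤ fs/2 = 26 Hz, passes unchanged.
84 Hz mod fs = 32 Hz.
32 Hz > fs/2 = 26 Hz, folds to fs − 32 Hz = 20 Hz.
200 Hz mod fs = 44 Hz.
44 Hz > fs/2 = 26 Hz, folds to fs − 44 Hz = 8 Hz.
Distinct values: {4 Hz, 8 Hz, 12 Hz, 20 Hz, 24 Hz}.

4 Hz, 8 Hz, 12 Hz, 20 Hz, 24 Hz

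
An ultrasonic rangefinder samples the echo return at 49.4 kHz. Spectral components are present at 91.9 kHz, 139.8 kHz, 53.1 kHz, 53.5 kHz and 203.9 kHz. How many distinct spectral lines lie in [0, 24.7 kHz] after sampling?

fs/2 = 24.7 kHz.
91.9 kHz mod fs = 42.5 kHz.
42.5 kHz > fs/2 = 24.7 kHz, folds to fs − 42.5 kHz = 6.9 kHz.
139.8 kHz mod fs = 41 kHz.
41 kHz > fs/2 = 24.7 kHz, folds to fs − 41 kHz = 8.4 kHz.
53.1 kHz mod fs = 3.7 kHz.
3.7 kHz ≤ fs/2 = 24.7 kHz, appears at 3.7 kHz.
53.5 kHz mod fs = 4.1 kHz.
4.1 kHz ≤ fs/2 = 24.7 kHz, appears at 4.1 kHz.
203.9 kHz mod fs = 6.3 kHz.
6.3 kHz ≤ fs/2 = 24.7 kHz, appears at 6.3 kHz.
Distinct values: {3.7 kHz, 4.1 kHz, 6.3 kHz, 6.9 kHz, 8.4 kHz} → 5.

5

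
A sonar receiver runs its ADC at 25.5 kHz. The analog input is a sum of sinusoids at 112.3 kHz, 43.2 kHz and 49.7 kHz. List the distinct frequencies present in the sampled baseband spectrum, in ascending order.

fs/2 = 12.75 kHz.
112.3 kHz mod fs = 10.3 kHz.
10.3 kHz ≤ fs/2 = 12.75 kHz, appears at 10.3 kHz.
43.2 kHz mod fs = 17.7 kHz.
17.7 kHz > fs/2 = 12.75 kHz, folds to fs − 17.7 kHz = 7.8 kHz.
49.7 kHz mod fs = 24.2 kHz.
24.2 kHz > fs/2 = 12.75 kHz, folds to fs − 24.2 kHz = 1.3 kHz.
Distinct values: {1.3 kHz, 7.8 kHz, 10.3 kHz}.

1.3 kHz, 7.8 kHz, 10.3 kHz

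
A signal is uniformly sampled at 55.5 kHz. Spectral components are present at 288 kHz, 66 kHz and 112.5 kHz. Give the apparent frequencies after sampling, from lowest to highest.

fs/2 = 27.75 kHz.
288 kHz mod fs = 10.5 kHz.
10.5 kHz ≤ fs/2 = 27.75 kHz, appears at 10.5 kHz.
66 kHz mod fs = 10.5 kHz.
10.5 kHz ≤ fs/2 = 27.75 kHz, appears at 10.5 kHz.
112.5 kHz mod fs = 1.5 kHz.
1.5 kHz ≤ fs/2 = 27.75 kHz, appears at 1.5 kHz.
Distinct values: {1.5 kHz, 10.5 kHz}.

1.5 kHz, 10.5 kHz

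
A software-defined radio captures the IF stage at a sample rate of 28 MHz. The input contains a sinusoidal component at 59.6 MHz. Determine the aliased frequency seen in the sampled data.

3.6 MHz

59.6 MHz mod fs = 3.6 MHz.
3.6 MHz ≤ fs/2 = 14 MHz, appears at 3.6 MHz.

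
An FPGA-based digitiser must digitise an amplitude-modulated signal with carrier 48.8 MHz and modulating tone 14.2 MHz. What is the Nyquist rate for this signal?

126 MHz

AM sidebands sit at fc ± fm = 34.6 MHz and 63 MHz.
Highest-frequency component: 63 MHz.
Nyquist rate = 2 × 63 MHz = 126 MHz.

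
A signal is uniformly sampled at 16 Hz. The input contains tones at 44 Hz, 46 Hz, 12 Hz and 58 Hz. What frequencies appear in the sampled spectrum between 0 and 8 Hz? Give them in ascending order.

fs/2 = 8 Hz.
44 Hz mod fs = 12 Hz.
12 Hz > fs/2 = 8 Hz, folds to fs − 12 Hz = 4 Hz.
46 Hz mod fs = 14 Hz.
14 Hz > fs/2 = 8 Hz, folds to fs − 14 Hz = 2 Hz.
12 Hz > fs/2 = 8 Hz, folds to fs − 12 Hz = 4 Hz.
58 Hz mod fs = 10 Hz.
10 Hz > fs/2 = 8 Hz, folds to fs − 10 Hz = 6 Hz.
Distinct values: {2 Hz, 4 Hz, 6 Hz}.

2 Hz, 4 Hz, 6 Hz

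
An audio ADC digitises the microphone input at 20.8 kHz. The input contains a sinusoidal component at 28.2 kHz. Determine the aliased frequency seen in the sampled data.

28.2 kHz mod fs = 7.4 kHz.
7.4 kHz ≤ fs/2 = 10.4 kHz, appears at 7.4 kHz.

7.4 kHz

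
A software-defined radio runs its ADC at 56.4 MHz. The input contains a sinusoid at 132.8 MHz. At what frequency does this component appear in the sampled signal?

132.8 MHz mod fs = 20 MHz.
20 MHz ≤ fs/2 = 28.2 MHz, appears at 20 MHz.

20 MHz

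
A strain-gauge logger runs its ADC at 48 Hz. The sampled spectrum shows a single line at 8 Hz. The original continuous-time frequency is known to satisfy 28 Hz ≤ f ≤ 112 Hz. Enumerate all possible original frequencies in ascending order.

Frequencies that alias to 8 Hz are k·fs ± 8 Hz for integer k ≥ 0.
k=0: 8 Hz.
k=1: 40 Hz, 56 Hz.
k=2: 88 Hz, 104 Hz.
k=3: 136 Hz, 152 Hz.
Within [28 Hz, 112 Hz]: 40 Hz, 56 Hz, 88 Hz, 104 Hz.

40 Hz, 56 Hz, 88 Hz, 104 Hz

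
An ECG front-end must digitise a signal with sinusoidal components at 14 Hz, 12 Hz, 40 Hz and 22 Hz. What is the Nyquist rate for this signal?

80 Hz

Highest-frequency component: 40 Hz.
Nyquist rate = 2 × 40 Hz = 80 Hz.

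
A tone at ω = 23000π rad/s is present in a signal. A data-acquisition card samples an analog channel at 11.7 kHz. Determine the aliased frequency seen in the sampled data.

0.2 kHz

ω = 23000π rad/s → f = ω/(2π) = 11500 Hz = 11.5 kHz.
11.5 kHz > fs/2 = 5.85 kHz, folds to fs − 11.5 kHz = 0.2 kHz.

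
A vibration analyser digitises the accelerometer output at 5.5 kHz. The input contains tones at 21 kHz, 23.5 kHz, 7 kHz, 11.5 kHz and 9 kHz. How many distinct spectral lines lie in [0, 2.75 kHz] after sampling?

4

fs/2 = 2.75 kHz.
21 kHz mod fs = 4.5 kHz.
4.5 kHz > fs/2 = 2.75 kHz, folds to fs − 4.5 kHz = 1 kHz.
23.5 kHz mod fs = 1.5 kHz.
1.5 kHz ≤ fs/2 = 2.75 kHz, appears at 1.5 kHz.
7 kHz mod fs = 1.5 kHz.
1.5 kHz ≤ fs/2 = 2.75 kHz, appears at 1.5 kHz.
11.5 kHz mod fs = 0.5 kHz.
0.5 kHz ≤ fs/2 = 2.75 kHz, appears at 0.5 kHz.
9 kHz mod fs = 3.5 kHz.
3.5 kHz > fs/2 = 2.75 kHz, folds to fs − 3.5 kHz = 2 kHz.
Distinct values: {0.5 kHz, 1 kHz, 1.5 kHz, 2 kHz} → 4.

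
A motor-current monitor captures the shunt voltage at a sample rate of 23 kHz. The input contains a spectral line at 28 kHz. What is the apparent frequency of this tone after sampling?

5 kHz

28 kHz mod fs = 5 kHz.
5 kHz ≤ fs/2 = 11.5 kHz, appears at 5 kHz.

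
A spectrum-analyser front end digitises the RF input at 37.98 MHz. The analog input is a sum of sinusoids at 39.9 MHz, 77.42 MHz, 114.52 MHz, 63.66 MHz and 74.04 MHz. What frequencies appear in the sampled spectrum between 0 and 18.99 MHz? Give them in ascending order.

0.58 MHz, 1.46 MHz, 1.92 MHz, 12.3 MHz

fs/2 = 18.99 MHz.
39.9 MHz mod fs = 1.92 MHz.
1.92 MHz ≤ fs/2 = 18.99 MHz, appears at 1.92 MHz.
77.42 MHz mod fs = 1.46 MHz.
1.46 MHz ≤ fs/2 = 18.99 MHz, appears at 1.46 MHz.
114.52 MHz mod fs = 0.58 MHz.
0.58 MHz ≤ fs/2 = 18.99 MHz, appears at 0.58 MHz.
63.66 MHz mod fs = 25.68 MHz.
25.68 MHz > fs/2 = 18.99 MHz, folds to fs − 25.68 MHz = 12.3 MHz.
74.04 MHz mod fs = 36.06 MHz.
36.06 MHz > fs/2 = 18.99 MHz, folds to fs − 36.06 MHz = 1.92 MHz.
Distinct values: {0.58 MHz, 1.46 MHz, 1.92 MHz, 12.3 MHz}.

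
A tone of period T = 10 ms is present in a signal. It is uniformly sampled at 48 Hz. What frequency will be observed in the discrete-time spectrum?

4 Hz

T = 10 ms → f = 1/T = 100 Hz.
100 Hz mod fs = 4 Hz.
4 Hz ≤ fs/2 = 24 Hz, appears at 4 Hz.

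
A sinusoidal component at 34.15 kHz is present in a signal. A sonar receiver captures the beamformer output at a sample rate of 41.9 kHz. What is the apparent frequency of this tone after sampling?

7.75 kHz

34.15 kHz > fs/2 = 20.95 kHz, folds to fs − 34.15 kHz = 7.75 kHz.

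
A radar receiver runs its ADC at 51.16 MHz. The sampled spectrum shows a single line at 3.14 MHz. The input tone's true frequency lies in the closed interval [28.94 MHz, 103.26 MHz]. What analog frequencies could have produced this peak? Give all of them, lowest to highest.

48.02 MHz, 54.3 MHz, 99.18 MHz

Frequencies that alias to 3.14 MHz are k·fs ± 3.14 MHz for integer k ≥ 0.
k=0: 3.14 MHz.
k=1: 48.02 MHz, 54.3 MHz.
k=2: 99.18 MHz, 105.46 MHz.
k=3: 150.34 MHz, 156.62 MHz.
Within [28.94 MHz, 103.26 MHz]: 48.02 MHz, 54.3 MHz, 99.18 MHz.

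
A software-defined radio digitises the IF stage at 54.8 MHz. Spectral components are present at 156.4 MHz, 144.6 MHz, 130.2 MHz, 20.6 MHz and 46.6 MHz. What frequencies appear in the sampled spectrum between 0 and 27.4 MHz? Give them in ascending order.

fs/2 = 27.4 MHz.
156.4 MHz mod fs = 46.8 MHz.
46.8 MHz > fs/2 = 27.4 MHz, folds to fs − 46.8 MHz = 8 MHz.
144.6 MHz mod fs = 35 MHz.
35 MHz > fs/2 = 27.4 MHz, folds to fs − 35 MHz = 19.8 MHz.
130.2 MHz mod fs = 20.6 MHz.
20.6 MHz ≤ fs/2 = 27.4 MHz, appears at 20.6 MHz.
20.6 MHz ≤ fs/2 = 27.4 MHz, passes unchanged.
46.6 MHz > fs/2 = 27.4 MHz, folds to fs − 46.6 MHz = 8.2 MHz.
Distinct values: {8 MHz, 8.2 MHz, 19.8 MHz, 20.6 MHz}.

8 MHz, 8.2 MHz, 19.8 MHz, 20.6 MHz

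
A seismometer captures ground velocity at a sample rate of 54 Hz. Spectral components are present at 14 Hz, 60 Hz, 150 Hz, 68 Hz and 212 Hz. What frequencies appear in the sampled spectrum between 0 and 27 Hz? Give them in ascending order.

4 Hz, 6 Hz, 12 Hz, 14 Hz

fs/2 = 27 Hz.
14 Hz ≤ fs/2 = 27 Hz, passes unchanged.
60 Hz mod fs = 6 Hz.
6 Hz ≤ fs/2 = 27 Hz, appears at 6 Hz.
150 Hz mod fs = 42 Hz.
42 Hz > fs/2 = 27 Hz, folds to fs − 42 Hz = 12 Hz.
68 Hz mod fs = 14 Hz.
14 Hz ≤ fs/2 = 27 Hz, appears at 14 Hz.
212 Hz mod fs = 50 Hz.
50 Hz > fs/2 = 27 Hz, folds to fs − 50 Hz = 4 Hz.
Distinct values: {4 Hz, 6 Hz, 12 Hz, 14 Hz}.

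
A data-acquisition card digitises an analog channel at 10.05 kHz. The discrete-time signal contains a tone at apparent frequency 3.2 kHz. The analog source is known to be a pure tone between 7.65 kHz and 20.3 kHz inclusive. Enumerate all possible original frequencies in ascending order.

13.25 kHz, 16.9 kHz

Frequencies that alias to 3.2 kHz are k·fs ± 3.2 kHz for integer k ≥ 0.
k=0: 3.2 kHz.
k=1: 6.85 kHz, 13.25 kHz.
k=2: 16.9 kHz, 23.3 kHz.
k=3: 26.95 kHz, 33.35 kHz.
Within [7.65 kHz, 20.3 kHz]: 13.25 kHz, 16.9 kHz.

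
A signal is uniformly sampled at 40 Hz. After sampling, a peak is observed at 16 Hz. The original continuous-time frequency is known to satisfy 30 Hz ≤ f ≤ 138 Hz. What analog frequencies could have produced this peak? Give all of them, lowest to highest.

Frequencies that alias to 16 Hz are k·fs ± 16 Hz for integer k ≥ 0.
k=0: 16 Hz.
k=1: 24 Hz, 56 Hz.
k=2: 64 Hz, 96 Hz.
k=3: 104 Hz, 136 Hz.
k=4: 144 Hz, 176 Hz.
Within [30 Hz, 138 Hz]: 56 Hz, 64 Hz, 96 Hz, 104 Hz, 136 Hz.

56 Hz, 64 Hz, 96 Hz, 104 Hz, 136 Hz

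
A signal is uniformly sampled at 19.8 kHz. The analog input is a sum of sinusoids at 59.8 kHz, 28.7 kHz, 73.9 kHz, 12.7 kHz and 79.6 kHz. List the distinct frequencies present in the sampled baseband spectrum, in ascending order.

fs/2 = 9.9 kHz.
59.8 kHz mod fs = 0.4 kHz.
0.4 kHz ≤ fs/2 = 9.9 kHz, appears at 0.4 kHz.
28.7 kHz mod fs = 8.9 kHz.
8.9 kHz ≤ fs/2 = 9.9 kHz, appears at 8.9 kHz.
73.9 kHz mod fs = 14.5 kHz.
14.5 kHz > fs/2 = 9.9 kHz, folds to fs − 14.5 kHz = 5.3 kHz.
12.7 kHz > fs/2 = 9.9 kHz, folds to fs − 12.7 kHz = 7.1 kHz.
79.6 kHz mod fs = 0.4 kHz.
0.4 kHz ≤ fs/2 = 9.9 kHz, appears at 0.4 kHz.
Distinct values: {0.4 kHz, 5.3 kHz, 7.1 kHz, 8.9 kHz}.

0.4 kHz, 5.3 kHz, 7.1 kHz, 8.9 kHz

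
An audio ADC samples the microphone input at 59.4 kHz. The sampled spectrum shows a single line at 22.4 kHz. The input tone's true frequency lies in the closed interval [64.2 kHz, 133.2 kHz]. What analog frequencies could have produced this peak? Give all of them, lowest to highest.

81.8 kHz, 96.4 kHz

Frequencies that alias to 22.4 kHz are k·fs ± 22.4 kHz for integer k ≥ 0.
k=0: 22.4 kHz.
k=1: 37 kHz, 81.8 kHz.
k=2: 96.4 kHz, 141.2 kHz.
k=3: 155.8 kHz, 200.6 kHz.
Within [64.2 kHz, 133.2 kHz]: 81.8 kHz, 96.4 kHz.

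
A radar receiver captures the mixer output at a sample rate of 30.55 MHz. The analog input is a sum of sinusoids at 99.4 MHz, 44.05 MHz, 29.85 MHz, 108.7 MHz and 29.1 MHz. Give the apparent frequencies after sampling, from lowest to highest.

0.7 MHz, 1.45 MHz, 7.75 MHz, 13.5 MHz

fs/2 = 15.275 MHz.
99.4 MHz mod fs = 7.75 MHz.
7.75 MHz ≤ fs/2 = 15.275 MHz, appears at 7.75 MHz.
44.05 MHz mod fs = 13.5 MHz.
13.5 MHz ≤ fs/2 = 15.275 MHz, appears at 13.5 MHz.
29.85 MHz > fs/2 = 15.275 MHz, folds to fs − 29.85 MHz = 0.7 MHz.
108.7 MHz mod fs = 17.05 MHz.
17.05 MHz > fs/2 = 15.275 MHz, folds to fs − 17.05 MHz = 13.5 MHz.
29.1 MHz > fs/2 = 15.275 MHz, folds to fs − 29.1 MHz = 1.45 MHz.
Distinct values: {0.7 MHz, 1.45 MHz, 7.75 MHz, 13.5 MHz}.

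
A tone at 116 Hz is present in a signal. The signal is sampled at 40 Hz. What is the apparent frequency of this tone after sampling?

4 Hz

116 Hz mod fs = 36 Hz.
36 Hz > fs/2 = 20 Hz, folds to fs − 36 Hz = 4 Hz.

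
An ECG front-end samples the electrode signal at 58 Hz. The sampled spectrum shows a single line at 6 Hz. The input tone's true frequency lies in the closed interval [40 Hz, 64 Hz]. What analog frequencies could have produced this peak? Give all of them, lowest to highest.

52 Hz, 64 Hz

Frequencies that alias to 6 Hz are k·fs ± 6 Hz for integer k ≥ 0.
k=0: 6 Hz.
k=1: 52 Hz, 64 Hz.
k=2: 110 Hz, 122 Hz.
Within [40 Hz, 64 Hz]: 52 Hz, 64 Hz.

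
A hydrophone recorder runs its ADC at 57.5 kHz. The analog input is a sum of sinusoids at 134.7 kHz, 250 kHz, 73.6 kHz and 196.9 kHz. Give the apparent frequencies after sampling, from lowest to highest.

fs/2 = 28.75 kHz.
134.7 kHz mod fs = 19.7 kHz.
19.7 kHz ≤ fs/2 = 28.75 kHz, appears at 19.7 kHz.
250 kHz mod fs = 20 kHz.
20 kHz ≤ fs/2 = 28.75 kHz, appears at 20 kHz.
73.6 kHz mod fs = 16.1 kHz.
16.1 kHz ≤ fs/2 = 28.75 kHz, appears at 16.1 kHz.
196.9 kHz mod fs = 24.4 kHz.
24.4 kHz ≤ fs/2 = 28.75 kHz, appears at 24.4 kHz.
Distinct values: {16.1 kHz, 19.7 kHz, 20 kHz, 24.4 kHz}.

16.1 kHz, 19.7 kHz, 20 kHz, 24.4 kHz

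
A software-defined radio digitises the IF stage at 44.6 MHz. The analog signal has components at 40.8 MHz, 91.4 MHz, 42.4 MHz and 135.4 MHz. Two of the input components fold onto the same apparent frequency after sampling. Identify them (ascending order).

42.4 MHz, 91.4 MHz

fs/2 = 22.3 MHz.
40.8 MHz > fs/2 = 22.3 MHz, folds to fs − 40.8 MHz = 3.8 MHz.
91.4 MHz mod fs = 2.2 MHz.
2.2 MHz ≤ fs/2 = 22.3 MHz, appears at 2.2 MHz.
42.4 MHz > fs/2 = 22.3 MHz, folds to fs − 42.4 MHz = 2.2 MHz.
135.4 MHz mod fs = 1.6 MHz.
1.6 MHz ≤ fs/2 = 22.3 MHz, appears at 1.6 MHz.
42.4 MHz and 91.4 MHz both map to 2.2 MHz.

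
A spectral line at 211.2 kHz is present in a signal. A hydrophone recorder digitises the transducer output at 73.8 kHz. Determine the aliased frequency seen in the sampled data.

10.2 kHz

211.2 kHz mod fs = 63.6 kHz.
63.6 kHz > fs/2 = 36.9 kHz, folds to fs − 63.6 kHz = 10.2 kHz.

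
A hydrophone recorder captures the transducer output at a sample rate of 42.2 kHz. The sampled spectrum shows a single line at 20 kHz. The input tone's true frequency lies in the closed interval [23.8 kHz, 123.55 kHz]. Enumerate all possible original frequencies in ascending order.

62.2 kHz, 64.4 kHz, 104.4 kHz, 106.6 kHz

Frequencies that alias to 20 kHz are k·fs ± 20 kHz for integer k ≥ 0.
k=0: 20 kHz.
k=1: 22.2 kHz, 62.2 kHz.
k=2: 64.4 kHz, 104.4 kHz.
k=3: 106.6 kHz, 146.6 kHz.
k=4: 148.8 kHz, 188.8 kHz.
Within [23.8 kHz, 123.55 kHz]: 62.2 kHz, 64.4 kHz, 104.4 kHz, 106.6 kHz.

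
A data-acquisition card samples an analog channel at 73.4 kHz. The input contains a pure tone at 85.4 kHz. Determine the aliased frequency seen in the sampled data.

12 kHz

85.4 kHz mod fs = 12 kHz.
12 kHz ≤ fs/2 = 36.7 kHz, appears at 12 kHz.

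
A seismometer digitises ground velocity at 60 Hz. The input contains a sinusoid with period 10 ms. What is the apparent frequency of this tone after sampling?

20 Hz

T = 10 ms → f = 1/T = 100 Hz.
100 Hz mod fs = 40 Hz.
40 Hz > fs/2 = 30 Hz, folds to fs − 40 Hz = 20 Hz.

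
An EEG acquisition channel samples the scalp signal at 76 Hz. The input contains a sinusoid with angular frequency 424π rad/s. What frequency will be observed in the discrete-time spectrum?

ω = 424π rad/s → f = ω/(2π) = 212 Hz.
212 Hz mod fs = 60 Hz.
60 Hz > fs/2 = 38 Hz, folds to fs − 60 Hz = 16 Hz.

16 Hz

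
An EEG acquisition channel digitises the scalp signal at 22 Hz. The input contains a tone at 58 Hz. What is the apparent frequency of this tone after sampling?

58 Hz mod fs = 14 Hz.
14 Hz > fs/2 = 11 Hz, folds to fs − 14 Hz = 8 Hz.

8 Hz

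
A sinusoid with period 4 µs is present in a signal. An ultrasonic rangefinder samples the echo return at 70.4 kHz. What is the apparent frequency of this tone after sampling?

T = 4 µs → f = 1/T = 250 kHz.
250 kHz mod fs = 38.8 kHz.
38.8 kHz > fs/2 = 35.2 kHz, folds to fs − 38.8 kHz = 31.6 kHz.

31.6 kHz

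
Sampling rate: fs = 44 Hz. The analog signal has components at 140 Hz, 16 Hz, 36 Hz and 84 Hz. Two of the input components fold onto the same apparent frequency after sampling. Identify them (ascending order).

36 Hz, 140 Hz

fs/2 = 22 Hz.
140 Hz mod fs = 8 Hz.
8 Hz ≤ fs/2 = 22 Hz, appears at 8 Hz.
16 Hz ≤ fs/2 = 22 Hz, passes unchanged.
36 Hz > fs/2 = 22 Hz, folds to fs − 36 Hz = 8 Hz.
84 Hz mod fs = 40 Hz.
40 Hz > fs/2 = 22 Hz, folds to fs − 40 Hz = 4 Hz.
36 Hz and 140 Hz both map to 8 Hz.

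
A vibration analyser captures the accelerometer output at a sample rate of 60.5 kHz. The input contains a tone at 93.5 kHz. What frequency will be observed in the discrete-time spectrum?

93.5 kHz mod fs = 33 kHz.
33 kHz > fs/2 = 30.25 kHz, folds to fs − 33 kHz = 27.5 kHz.

27.5 kHz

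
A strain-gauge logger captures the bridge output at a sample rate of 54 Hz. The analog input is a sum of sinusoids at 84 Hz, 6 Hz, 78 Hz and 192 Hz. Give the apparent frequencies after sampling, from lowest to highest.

6 Hz, 24 Hz

fs/2 = 27 Hz.
84 Hz mod fs = 30 Hz.
30 Hz > fs/2 = 27 Hz, folds to fs − 30 Hz = 24 Hz.
6 Hz ≤ fs/2 = 27 Hz, passes unchanged.
78 Hz mod fs = 24 Hz.
24 Hz ≤ fs/2 = 27 Hz, appears at 24 Hz.
192 Hz mod fs = 30 Hz.
30 Hz > fs/2 = 27 Hz, folds to fs − 30 Hz = 24 Hz.
Distinct values: {6 Hz, 24 Hz}.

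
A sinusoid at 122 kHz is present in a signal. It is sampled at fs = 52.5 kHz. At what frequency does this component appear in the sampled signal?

122 kHz mod fs = 17 kHz.
17 kHz ≤ fs/2 = 26.25 kHz, appears at 17 kHz.

17 kHz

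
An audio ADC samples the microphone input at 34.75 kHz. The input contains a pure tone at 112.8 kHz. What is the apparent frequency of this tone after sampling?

112.8 kHz mod fs = 8.55 kHz.
8.55 kHz ≤ fs/2 = 17.375 kHz, appears at 8.55 kHz.

8.55 kHz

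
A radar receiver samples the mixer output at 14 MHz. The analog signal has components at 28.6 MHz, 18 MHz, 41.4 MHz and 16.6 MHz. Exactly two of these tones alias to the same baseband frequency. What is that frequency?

fs/2 = 7 MHz.
28.6 MHz mod fs = 0.6 MHz.
0.6 MHz ≤ fs/2 = 7 MHz, appears at 0.6 MHz.
18 MHz mod fs = 4 MHz.
4 MHz ≤ fs/2 = 7 MHz, appears at 4 MHz.
41.4 MHz mod fs = 13.4 MHz.
13.4 MHz > fs/2 = 7 MHz, folds to fs − 13.4 MHz = 0.6 MHz.
16.6 MHz mod fs = 2.6 MHz.
2.6 MHz ≤ fs/2 = 7 MHz, appears at 2.6 MHz.
28.6 MHz and 41.4 MHz both map to 0.6 MHz.

0.6 MHz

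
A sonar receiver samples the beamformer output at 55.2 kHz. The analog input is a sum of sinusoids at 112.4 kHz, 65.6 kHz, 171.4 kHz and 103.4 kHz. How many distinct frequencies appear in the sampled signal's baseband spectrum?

fs/2 = 27.6 kHz.
112.4 kHz mod fs = 2 kHz.
2 kHz ≤ fs/2 = 27.6 kHz, appears at 2 kHz.
65.6 kHz mod fs = 10.4 kHz.
10.4 kHz ≤ fs/2 = 27.6 kHz, appears at 10.4 kHz.
171.4 kHz mod fs = 5.8 kHz.
5.8 kHz ≤ fs/2 = 27.6 kHz, appears at 5.8 kHz.
103.4 kHz mod fs = 48.2 kHz.
48.2 kHz > fs/2 = 27.6 kHz, folds to fs − 48.2 kHz = 7 kHz.
Distinct values: {2 kHz, 5.8 kHz, 7 kHz, 10.4 kHz} → 4.

4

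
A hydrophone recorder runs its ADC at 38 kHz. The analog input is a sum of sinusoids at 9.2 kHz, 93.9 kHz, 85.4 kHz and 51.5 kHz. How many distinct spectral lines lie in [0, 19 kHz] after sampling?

4

fs/2 = 19 kHz.
9.2 kHz ≤ fs/2 = 19 kHz, passes unchanged.
93.9 kHz mod fs = 17.9 kHz.
17.9 kHz ≤ fs/2 = 19 kHz, appears at 17.9 kHz.
85.4 kHz mod fs = 9.4 kHz.
9.4 kHz ≤ fs/2 = 19 kHz, appears at 9.4 kHz.
51.5 kHz mod fs = 13.5 kHz.
13.5 kHz ≤ fs/2 = 19 kHz, appears at 13.5 kHz.
Distinct values: {9.2 kHz, 9.4 kHz, 13.5 kHz, 17.9 kHz} → 4.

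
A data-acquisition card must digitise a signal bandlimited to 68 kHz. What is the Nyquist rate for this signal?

136 kHz

Nyquist rate = 2 × 68 kHz = 136 kHz.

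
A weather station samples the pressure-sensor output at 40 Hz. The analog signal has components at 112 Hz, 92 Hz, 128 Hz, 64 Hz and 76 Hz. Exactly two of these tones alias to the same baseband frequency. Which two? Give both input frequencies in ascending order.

112 Hz, 128 Hz

fs/2 = 20 Hz.
112 Hz mod fs = 32 Hz.
32 Hz > fs/2 = 20 Hz, folds to fs − 32 Hz = 8 Hz.
92 Hz mod fs = 12 Hz.
12 Hz ≤ fs/2 = 20 Hz, appears at 12 Hz.
128 Hz mod fs = 8 Hz.
8 Hz ≤ fs/2 = 20 Hz, appears at 8 Hz.
64 Hz mod fs = 24 Hz.
24 Hz > fs/2 = 20 Hz, folds to fs − 24 Hz = 16 Hz.
76 Hz mod fs = 36 Hz.
36 Hz > fs/2 = 20 Hz, folds to fs − 36 Hz = 4 Hz.
112 Hz and 128 Hz both map to 8 Hz.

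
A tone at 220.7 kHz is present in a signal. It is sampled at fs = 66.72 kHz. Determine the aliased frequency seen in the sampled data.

20.54 kHz

220.7 kHz mod fs = 20.54 kHz.
20.54 kHz ≤ fs/2 = 33.36 kHz, appears at 20.54 kHz.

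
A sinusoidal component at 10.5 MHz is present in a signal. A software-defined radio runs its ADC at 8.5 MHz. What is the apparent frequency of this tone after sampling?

2 MHz

10.5 MHz mod fs = 2 MHz.
2 MHz ≤ fs/2 = 4.25 MHz, appears at 2 MHz.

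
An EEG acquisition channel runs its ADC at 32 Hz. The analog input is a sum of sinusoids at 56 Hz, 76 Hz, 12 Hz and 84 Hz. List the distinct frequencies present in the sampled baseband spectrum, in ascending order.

8 Hz, 12 Hz

fs/2 = 16 Hz.
56 Hz mod fs = 24 Hz.
24 Hz > fs/2 = 16 Hz, folds to fs − 24 Hz = 8 Hz.
76 Hz mod fs = 12 Hz.
12 Hz ≤ fs/2 = 16 Hz, appears at 12 Hz.
12 Hz ≤ fs/2 = 16 Hz, passes unchanged.
84 Hz mod fs = 20 Hz.
20 Hz > fs/2 = 16 Hz, folds to fs − 20 Hz = 12 Hz.
Distinct values: {8 Hz, 12 Hz}.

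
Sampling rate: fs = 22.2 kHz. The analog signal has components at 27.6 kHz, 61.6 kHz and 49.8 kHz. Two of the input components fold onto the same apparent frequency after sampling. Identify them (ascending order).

fs/2 = 11.1 kHz.
27.6 kHz mod fs = 5.4 kHz.
5.4 kHz ≤ fs/2 = 11.1 kHz, appears at 5.4 kHz.
61.6 kHz mod fs = 17.2 kHz.
17.2 kHz > fs/2 = 11.1 kHz, folds to fs − 17.2 kHz = 5 kHz.
49.8 kHz mod fs = 5.4 kHz.
5.4 kHz ≤ fs/2 = 11.1 kHz, appears at 5.4 kHz.
27.6 kHz and 49.8 kHz both map to 5.4 kHz.

27.6 kHz, 49.8 kHz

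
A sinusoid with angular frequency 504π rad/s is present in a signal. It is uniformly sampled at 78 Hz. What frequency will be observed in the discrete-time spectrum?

18 Hz

ω = 504π rad/s → f = ω/(2π) = 252 Hz.
252 Hz mod fs = 18 Hz.
18 Hz ≤ fs/2 = 39 Hz, appears at 18 Hz.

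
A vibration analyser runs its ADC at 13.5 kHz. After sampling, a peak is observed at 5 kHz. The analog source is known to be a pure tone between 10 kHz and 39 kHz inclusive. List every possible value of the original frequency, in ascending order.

Frequencies that alias to 5 kHz are k·fs ± 5 kHz for integer k ≥ 0.
k=0: 5 kHz.
k=1: 8.5 kHz, 18.5 kHz.
k=2: 22 kHz, 32 kHz.
k=3: 35.5 kHz, 45.5 kHz.
k=4: 49 kHz, 59 kHz.
Within [10 kHz, 39 kHz]: 18.5 kHz, 22 kHz, 32 kHz, 35.5 kHz.

18.5 kHz, 22 kHz, 32 kHz, 35.5 kHz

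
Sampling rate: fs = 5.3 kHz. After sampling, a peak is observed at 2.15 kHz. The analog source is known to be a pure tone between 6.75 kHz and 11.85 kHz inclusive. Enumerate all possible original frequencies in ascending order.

7.45 kHz, 8.45 kHz

Frequencies that alias to 2.15 kHz are k·fs ± 2.15 kHz for integer k ≥ 0.
k=0: 2.15 kHz.
k=1: 3.15 kHz, 7.45 kHz.
k=2: 8.45 kHz, 12.75 kHz.
k=3: 13.75 kHz, 18.05 kHz.
Within [6.75 kHz, 11.85 kHz]: 7.45 kHz, 8.45 kHz.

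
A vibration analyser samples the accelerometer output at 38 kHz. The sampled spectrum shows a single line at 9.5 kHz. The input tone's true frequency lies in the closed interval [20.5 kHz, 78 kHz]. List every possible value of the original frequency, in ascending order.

28.5 kHz, 47.5 kHz, 66.5 kHz

Frequencies that alias to 9.5 kHz are k·fs ± 9.5 kHz for integer k ≥ 0.
k=0: 9.5 kHz.
k=1: 28.5 kHz, 47.5 kHz.
k=2: 66.5 kHz, 85.5 kHz.
k=3: 104.5 kHz, 123.5 kHz.
Within [20.5 kHz, 78 kHz]: 28.5 kHz, 47.5 kHz, 66.5 kHz.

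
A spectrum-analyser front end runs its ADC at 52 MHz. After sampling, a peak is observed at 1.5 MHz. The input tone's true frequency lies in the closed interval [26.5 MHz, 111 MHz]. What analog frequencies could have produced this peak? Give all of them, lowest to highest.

50.5 MHz, 53.5 MHz, 102.5 MHz, 105.5 MHz

Frequencies that alias to 1.5 MHz are k·fs ± 1.5 MHz for integer k ≥ 0.
k=0: 1.5 MHz.
k=1: 50.5 MHz, 53.5 MHz.
k=2: 102.5 MHz, 105.5 MHz.
k=3: 154.5 MHz, 157.5 MHz.
Within [26.5 MHz, 111 MHz]: 50.5 MHz, 53.5 MHz, 102.5 MHz, 105.5 MHz.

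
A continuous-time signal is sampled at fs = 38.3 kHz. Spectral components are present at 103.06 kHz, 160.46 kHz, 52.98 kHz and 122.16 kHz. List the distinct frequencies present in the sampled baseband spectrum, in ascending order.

7.26 kHz, 11.84 kHz, 14.68 kHz

fs/2 = 19.15 kHz.
103.06 kHz mod fs = 26.46 kHz.
26.46 kHz > fs/2 = 19.15 kHz, folds to fs − 26.46 kHz = 11.84 kHz.
160.46 kHz mod fs = 7.26 kHz.
7.26 kHz ≤ fs/2 = 19.15 kHz, appears at 7.26 kHz.
52.98 kHz mod fs = 14.68 kHz.
14.68 kHz ≤ fs/2 = 19.15 kHz, appears at 14.68 kHz.
122.16 kHz mod fs = 7.26 kHz.
7.26 kHz ≤ fs/2 = 19.15 kHz, appears at 7.26 kHz.
Distinct values: {7.26 kHz, 11.84 kHz, 14.68 kHz}.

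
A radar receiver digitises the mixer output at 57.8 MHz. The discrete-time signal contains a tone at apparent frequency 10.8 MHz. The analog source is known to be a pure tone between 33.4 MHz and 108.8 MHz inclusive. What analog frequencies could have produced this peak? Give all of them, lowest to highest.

Frequencies that alias to 10.8 MHz are k·fs ± 10.8 MHz for integer k ≥ 0.
k=0: 10.8 MHz.
k=1: 47 MHz, 68.6 MHz.
k=2: 104.8 MHz, 126.4 MHz.
k=3: 162.6 MHz, 184.2 MHz.
Within [33.4 MHz, 108.8 MHz]: 47 MHz, 68.6 MHz, 104.8 MHz.

47 MHz, 68.6 MHz, 104.8 MHz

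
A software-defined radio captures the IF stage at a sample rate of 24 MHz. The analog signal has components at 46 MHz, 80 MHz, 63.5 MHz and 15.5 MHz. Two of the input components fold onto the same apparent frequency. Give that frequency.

8.5 MHz

fs/2 = 12 MHz.
46 MHz mod fs = 22 MHz.
22 MHz > fs/2 = 12 MHz, folds to fs − 22 MHz = 2 MHz.
80 MHz mod fs = 8 MHz.
8 MHz ≤ fs/2 = 12 MHz, appears at 8 MHz.
63.5 MHz mod fs = 15.5 MHz.
15.5 MHz > fs/2 = 12 MHz, folds to fs − 15.5 MHz = 8.5 MHz.
15.5 MHz > fs/2 = 12 MHz, folds to fs − 15.5 MHz = 8.5 MHz.
15.5 MHz and 63.5 MHz both map to 8.5 MHz.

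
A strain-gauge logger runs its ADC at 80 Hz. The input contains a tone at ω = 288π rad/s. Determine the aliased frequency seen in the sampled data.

16 Hz

ω = 288π rad/s → f = ω/(2π) = 144 Hz.
144 Hz mod fs = 64 Hz.
64 Hz > fs/2 = 40 Hz, folds to fs − 64 Hz = 16 Hz.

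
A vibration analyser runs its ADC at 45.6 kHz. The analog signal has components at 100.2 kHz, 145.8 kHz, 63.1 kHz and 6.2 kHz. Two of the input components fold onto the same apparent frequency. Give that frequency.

fs/2 = 22.8 kHz.
100.2 kHz mod fs = 9 kHz.
9 kHz ≤ fs/2 = 22.8 kHz, appears at 9 kHz.
145.8 kHz mod fs = 9 kHz.
9 kHz ≤ fs/2 = 22.8 kHz, appears at 9 kHz.
63.1 kHz mod fs = 17.5 kHz.
17.5 kHz ≤ fs/2 = 22.8 kHz, appears at 17.5 kHz.
6.2 kHz ≤ fs/2 = 22.8 kHz, passes unchanged.
100.2 kHz and 145.8 kHz both map to 9 kHz.

9 kHz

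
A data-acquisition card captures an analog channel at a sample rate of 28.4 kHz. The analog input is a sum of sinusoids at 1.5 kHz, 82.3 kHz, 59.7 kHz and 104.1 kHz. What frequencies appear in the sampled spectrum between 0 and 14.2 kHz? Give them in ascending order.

1.5 kHz, 2.9 kHz, 9.5 kHz

fs/2 = 14.2 kHz.
1.5 kHz ≤ fs/2 = 14.2 kHz, passes unchanged.
82.3 kHz mod fs = 25.5 kHz.
25.5 kHz > fs/2 = 14.2 kHz, folds to fs − 25.5 kHz = 2.9 kHz.
59.7 kHz mod fs = 2.9 kHz.
2.9 kHz ≤ fs/2 = 14.2 kHz, appears at 2.9 kHz.
104.1 kHz mod fs = 18.9 kHz.
18.9 kHz > fs/2 = 14.2 kHz, folds to fs − 18.9 kHz = 9.5 kHz.
Distinct values: {1.5 kHz, 2.9 kHz, 9.5 kHz}.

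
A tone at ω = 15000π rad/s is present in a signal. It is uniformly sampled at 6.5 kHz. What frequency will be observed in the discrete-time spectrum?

1 kHz

ω = 15000π rad/s → f = ω/(2π) = 7500 Hz = 7.5 kHz.
7.5 kHz mod fs = 1 kHz.
1 kHz ≤ fs/2 = 3.25 kHz, appears at 1 kHz.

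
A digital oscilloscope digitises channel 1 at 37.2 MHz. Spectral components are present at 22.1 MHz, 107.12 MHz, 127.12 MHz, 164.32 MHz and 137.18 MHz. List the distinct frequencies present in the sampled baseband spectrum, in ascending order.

4.48 MHz, 11.62 MHz, 15.1 MHz, 15.52 MHz

fs/2 = 18.6 MHz.
22.1 MHz > fs/2 = 18.6 MHz, folds to fs − 22.1 MHz = 15.1 MHz.
107.12 MHz mod fs = 32.72 MHz.
32.72 MHz > fs/2 = 18.6 MHz, folds to fs − 32.72 MHz = 4.48 MHz.
127.12 MHz mod fs = 15.52 MHz.
15.52 MHz ≤ fs/2 = 18.6 MHz, appears at 15.52 MHz.
164.32 MHz mod fs = 15.52 MHz.
15.52 MHz ≤ fs/2 = 18.6 MHz, appears at 15.52 MHz.
137.18 MHz mod fs = 25.58 MHz.
25.58 MHz > fs/2 = 18.6 MHz, folds to fs − 25.58 MHz = 11.62 MHz.
Distinct values: {4.48 MHz, 11.62 MHz, 15.1 MHz, 15.52 MHz}.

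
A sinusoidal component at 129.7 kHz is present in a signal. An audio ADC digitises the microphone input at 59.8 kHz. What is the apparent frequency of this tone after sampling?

129.7 kHz mod fs = 10.1 kHz.
10.1 kHz ≤ fs/2 = 29.9 kHz, appears at 10.1 kHz.

10.1 kHz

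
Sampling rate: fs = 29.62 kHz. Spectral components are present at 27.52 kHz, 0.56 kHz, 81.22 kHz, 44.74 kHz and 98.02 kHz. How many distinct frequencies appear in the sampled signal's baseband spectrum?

5

fs/2 = 14.81 kHz.
27.52 kHz > fs/2 = 14.81 kHz, folds to fs − 27.52 kHz = 2.1 kHz.
0.56 kHz ≤ fs/2 = 14.81 kHz, passes unchanged.
81.22 kHz mod fs = 21.98 kHz.
21.98 kHz > fs/2 = 14.81 kHz, folds to fs − 21.98 kHz = 7.64 kHz.
44.74 kHz mod fs = 15.12 kHz.
15.12 kHz > fs/2 = 14.81 kHz, folds to fs − 15.12 kHz = 14.5 kHz.
98.02 kHz mod fs = 9.16 kHz.
9.16 kHz ≤ fs/2 = 14.81 kHz, appears at 9.16 kHz.
Distinct values: {0.56 kHz, 2.1 kHz, 7.64 kHz, 9.16 kHz, 14.5 kHz} → 5.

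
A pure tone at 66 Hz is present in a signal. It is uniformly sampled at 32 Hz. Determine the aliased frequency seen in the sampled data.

66 Hz mod fs = 2 Hz.
2 Hz ≤ fs/2 = 16 Hz, appears at 2 Hz.

2 Hz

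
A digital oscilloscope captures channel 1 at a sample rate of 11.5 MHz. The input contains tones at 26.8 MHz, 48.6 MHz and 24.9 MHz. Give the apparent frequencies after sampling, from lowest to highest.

1.9 MHz, 2.6 MHz, 3.8 MHz

fs/2 = 5.75 MHz.
26.8 MHz mod fs = 3.8 MHz.
3.8 MHz ≤ fs/2 = 5.75 MHz, appears at 3.8 MHz.
48.6 MHz mod fs = 2.6 MHz.
2.6 MHz ≤ fs/2 = 5.75 MHz, appears at 2.6 MHz.
24.9 MHz mod fs = 1.9 MHz.
1.9 MHz ≤ fs/2 = 5.75 MHz, appears at 1.9 MHz.
Distinct values: {1.9 MHz, 2.6 MHz, 3.8 MHz}.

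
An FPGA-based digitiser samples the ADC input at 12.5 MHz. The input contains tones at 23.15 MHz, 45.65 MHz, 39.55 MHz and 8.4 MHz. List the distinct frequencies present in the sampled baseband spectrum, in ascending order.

1.85 MHz, 2.05 MHz, 4.1 MHz, 4.35 MHz

fs/2 = 6.25 MHz.
23.15 MHz mod fs = 10.65 MHz.
10.65 MHz > fs/2 = 6.25 MHz, folds to fs − 10.65 MHz = 1.85 MHz.
45.65 MHz mod fs = 8.15 MHz.
8.15 MHz > fs/2 = 6.25 MHz, folds to fs − 8.15 MHz = 4.35 MHz.
39.55 MHz mod fs = 2.05 MHz.
2.05 MHz ≤ fs/2 = 6.25 MHz, appears at 2.05 MHz.
8.4 MHz > fs/2 = 6.25 MHz, folds to fs − 8.4 MHz = 4.1 MHz.
Distinct values: {1.85 MHz, 2.05 MHz, 4.1 MHz, 4.35 MHz}.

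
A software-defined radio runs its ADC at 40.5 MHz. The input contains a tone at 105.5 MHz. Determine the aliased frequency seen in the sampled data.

16 MHz

105.5 MHz mod fs = 24.5 MHz.
24.5 MHz > fs/2 = 20.25 MHz, folds to fs − 24.5 MHz = 16 MHz.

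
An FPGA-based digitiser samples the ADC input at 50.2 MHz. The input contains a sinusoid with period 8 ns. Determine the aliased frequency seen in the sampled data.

24.6 MHz

T = 8 ns → f = 1/T = 125 MHz.
125 MHz mod fs = 24.6 MHz.
24.6 MHz ≤ fs/2 = 25.1 MHz, appears at 24.6 MHz.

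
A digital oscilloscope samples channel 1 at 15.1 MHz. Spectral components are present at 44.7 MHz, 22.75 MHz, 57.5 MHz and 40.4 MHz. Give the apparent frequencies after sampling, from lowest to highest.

0.6 MHz, 2.9 MHz, 4.9 MHz, 7.45 MHz

fs/2 = 7.55 MHz.
44.7 MHz mod fs = 14.5 MHz.
14.5 MHz > fs/2 = 7.55 MHz, folds to fs − 14.5 MHz = 0.6 MHz.
22.75 MHz mod fs = 7.65 MHz.
7.65 MHz > fs/2 = 7.55 MHz, folds to fs − 7.65 MHz = 7.45 MHz.
57.5 MHz mod fs = 12.2 MHz.
12.2 MHz > fs/2 = 7.55 MHz, folds to fs − 12.2 MHz = 2.9 MHz.
40.4 MHz mod fs = 10.2 MHz.
10.2 MHz > fs/2 = 7.55 MHz, folds to fs − 10.2 MHz = 4.9 MHz.
Distinct values: {0.6 MHz, 2.9 MHz, 4.9 MHz, 7.45 MHz}.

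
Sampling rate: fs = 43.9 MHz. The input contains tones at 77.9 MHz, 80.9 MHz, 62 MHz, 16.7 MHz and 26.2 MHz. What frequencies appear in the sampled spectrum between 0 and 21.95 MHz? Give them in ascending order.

6.9 MHz, 9.9 MHz, 16.7 MHz, 17.7 MHz, 18.1 MHz

fs/2 = 21.95 MHz.
77.9 MHz mod fs = 34 MHz.
34 MHz > fs/2 = 21.95 MHz, folds to fs − 34 MHz = 9.9 MHz.
80.9 MHz mod fs = 37 MHz.
37 MHz > fs/2 = 21.95 MHz, folds to fs − 37 MHz = 6.9 MHz.
62 MHz mod fs = 18.1 MHz.
18.1 MHz ≤ fs/2 = 21.95 MHz, appears at 18.1 MHz.
16.7 MHz ≤ fs/2 = 21.95 MHz, passes unchanged.
26.2 MHz > fs/2 = 21.95 MHz, folds to fs − 26.2 MHz = 17.7 MHz.
Distinct values: {6.9 MHz, 9.9 MHz, 16.7 MHz, 17.7 MHz, 18.1 MHz}.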